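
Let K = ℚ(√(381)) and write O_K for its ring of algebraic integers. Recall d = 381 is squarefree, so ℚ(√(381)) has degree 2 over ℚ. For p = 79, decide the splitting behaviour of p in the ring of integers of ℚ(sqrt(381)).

79 splits in O_K

381 mod 4 = 1, hence disc K = 381 and O_K = ℤ[(1+√381)/2].
79 ∤ 381, so 79 is unramified.
Compute (381/79) via Euler: 65^((79-1)/2) mod 79 = 1, so (381/79) = 1.
(381/79) = 1, so 79 splits.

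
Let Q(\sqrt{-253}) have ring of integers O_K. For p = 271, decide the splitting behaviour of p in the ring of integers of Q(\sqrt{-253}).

Since -253 ≢ 1 mod 4, the ring of integers is ℤ[√-253] with discriminant 4·(-253) = -1012.
Since gcd(271, -1012) = 1 the prime 271 does not ramify.
Compute (-253/271) via Euler: 18^((271-1)/2) mod 271 = 1, so (-253/271) = 1.
Legendre symbol 1 ⇒ 271 is split.

split — (271) = 𝔭₁𝔭₂ with 𝔭₁ ≠ 𝔭₂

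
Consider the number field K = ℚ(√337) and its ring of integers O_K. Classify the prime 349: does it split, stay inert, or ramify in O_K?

d = 337 ≡ 1 (mod 4), so O_K = ℤ[(1+√337)/2] and disc(K) = d = 337.
349 ∤ 337, so 349 is unramified.
Legendre symbol by Euler's criterion: (337/349) ≡ 337^174 ≡ 1 (mod 349), i.e. (337/349) = 1.
Legendre symbol 1 ⇒ 349 is split.

349 splits in O_K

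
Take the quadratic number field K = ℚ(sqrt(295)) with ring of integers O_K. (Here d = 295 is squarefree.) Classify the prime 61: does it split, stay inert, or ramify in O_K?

d = 295 ≡ 3 (mod 4), so O_K = ℤ[√295] and disc(K) = 4d = 1180.
61 ∤ 1180, so 61 is unramified.
(295/61) = 51^30 mod 61 = 60, giving Legendre symbol -1.
Legendre symbol -1 ⇒ 61 is inert.

p is inert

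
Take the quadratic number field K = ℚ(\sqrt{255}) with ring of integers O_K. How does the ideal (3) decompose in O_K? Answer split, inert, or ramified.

ramified

Since 255 ≢ 1 mod 4, the ring of integers is ℤ[√255] with discriminant 4·255 = 1020.
disc(K) = 1020 = 3·340, so p = 3 is ramified.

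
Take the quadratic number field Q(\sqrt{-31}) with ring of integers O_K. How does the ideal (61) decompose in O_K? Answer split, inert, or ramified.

inert — (61) stays prime in O_K

Since -31 ≡ 1 mod 4, the ring of integers is ℤ[(1+√-31)/2] with discriminant -31.
Since gcd(61, -31) = 1 the prime 61 does not ramify.
Compute (-31/61) via Euler: 30^((61-1)/2) mod 61 = 60, so (-31/61) = -1.
(-31/61) = -1, so 61 is inert.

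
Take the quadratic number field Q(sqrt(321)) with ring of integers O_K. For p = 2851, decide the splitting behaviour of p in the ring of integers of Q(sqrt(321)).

2851 splits in O_K

321 mod 4 = 1, hence disc K = 321 and O_K = ℤ[(1+√321)/2].
disc(K) = 321 is not divisible by 2851; 2851 is unramified.
Compute (321/2851) via Euler: 321^((2851-1)/2) mod 2851 = 1, so (321/2851) = 1.
d is a quadratic residue mod p, hence 2851 splits in O_K.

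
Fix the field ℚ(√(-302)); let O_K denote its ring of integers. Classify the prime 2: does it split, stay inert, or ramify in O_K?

-302 mod 4 = 2, hence disc K = 4·(-302) = -1208 and O_K = ℤ[√-302].
2 divides disc(K) = -1208, so 2 ramifies.

p ramifies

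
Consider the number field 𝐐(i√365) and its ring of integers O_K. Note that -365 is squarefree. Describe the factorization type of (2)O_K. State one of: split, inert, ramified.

d = -365 ≡ 3 (mod 4), so O_K = ℤ[√-365] and disc(K) = 4d = -1460.
2 divides disc(K) = -1460, so 2 ramifies.

p ramifies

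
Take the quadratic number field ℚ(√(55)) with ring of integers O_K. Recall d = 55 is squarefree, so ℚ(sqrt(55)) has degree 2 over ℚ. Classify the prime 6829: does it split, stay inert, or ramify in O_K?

split — (6829) = 𝔭₁𝔭₂ with 𝔭₁ ≠ 𝔭₂

55 mod 4 = 3, hence disc K = 4·55 = 220 and O_K = ℤ[√55].
disc(K) = 220 is not divisible by 6829; 6829 is unramified.
(55/6829) = 55^3414 mod 6829 = 1, giving Legendre symbol 1.
d is a quadratic residue mod p, hence 6829 splits in O_K.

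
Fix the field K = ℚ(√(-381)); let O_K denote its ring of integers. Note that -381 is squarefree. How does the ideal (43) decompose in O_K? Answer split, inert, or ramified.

43 splits in O_K

d = -381 ≡ 3 (mod 4), so O_K = ℤ[√-381] and disc(K) = 4d = -1524.
disc(K) = -1524 is not divisible by 43; 43 is unramified.
(-381/43) = 6^21 mod 43 = 1, giving Legendre symbol 1.
(-381/43) = 1, so 43 splits.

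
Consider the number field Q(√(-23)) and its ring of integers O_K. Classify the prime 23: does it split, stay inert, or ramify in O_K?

Since -23 ≡ 1 mod 4, the ring of integers is ℤ[(1+√-23)/2] with discriminant -23.
Ramification test: 23 | -23. The prime 23 ramifies in K.

p ramifies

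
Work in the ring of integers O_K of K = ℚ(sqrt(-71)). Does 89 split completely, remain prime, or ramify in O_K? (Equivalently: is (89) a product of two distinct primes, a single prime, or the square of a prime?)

Since -71 ≡ 1 mod 4, the ring of integers is ℤ[(1+√-71)/2] with discriminant -71.
Since gcd(89, -71) = 1 the prime 89 does not ramify.
Euler's criterion: (-71)^44 mod 89 = 1. Thus (-71|89) = 1.
(-71/89) = 1, so 89 splits.

split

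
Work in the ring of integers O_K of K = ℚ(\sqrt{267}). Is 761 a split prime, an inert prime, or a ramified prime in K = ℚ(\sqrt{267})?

remains prime (inert)

d = 267 ≡ 3 (mod 4), so O_K = ℤ[√267] and disc(K) = 4d = 1068.
disc(K) = 1068 is not divisible by 761; 761 is unramified.
Euler's criterion: 267^380 mod 761 = 760. Thus (267|761) = -1.
Legendre symbol -1 ⇒ 761 is inert.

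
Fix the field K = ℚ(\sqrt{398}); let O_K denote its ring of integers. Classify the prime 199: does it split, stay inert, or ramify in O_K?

398 mod 4 = 2, hence disc K = 4·398 = 1592 and O_K = ℤ[√398].
199 divides disc(K) = 1592, so 199 ramifies.

ramified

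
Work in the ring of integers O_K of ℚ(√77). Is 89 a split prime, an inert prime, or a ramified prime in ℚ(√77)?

inert — (89) stays prime in O_K

77 mod 4 = 1, hence disc K = 77 and O_K = ℤ[(1+√77)/2].
disc(K) = 77 is not divisible by 89; 89 is unramified.
(77/89) = 77^44 mod 89 = 88, giving Legendre symbol -1.
(77/89) = -1, so 89 is inert.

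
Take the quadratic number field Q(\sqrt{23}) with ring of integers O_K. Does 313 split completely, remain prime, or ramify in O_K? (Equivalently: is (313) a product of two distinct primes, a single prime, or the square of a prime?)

313 remains inert

d = 23 ≡ 3 (mod 4), so O_K = ℤ[√23] and disc(K) = 4d = 92.
Since gcd(313, 92) = 1 the prime 313 does not ramify.
Euler's criterion: 23^156 mod 313 = 312. Thus (23|313) = -1.
d is a non-residue mod p, hence 313 remains inert in O_K.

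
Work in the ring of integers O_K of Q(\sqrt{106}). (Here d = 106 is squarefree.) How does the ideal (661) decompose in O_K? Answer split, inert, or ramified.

p is inert

Since 106 ≢ 1 mod 4, the ring of integers is ℤ[√106] with discriminant 4·106 = 424.
Since gcd(661, 424) = 1 the prime 661 does not ramify.
Compute (106/661) via Euler: 106^((661-1)/2) mod 661 = 660, so (106/661) = -1.
d is a non-residue mod p, hence 661 remains inert in O_K.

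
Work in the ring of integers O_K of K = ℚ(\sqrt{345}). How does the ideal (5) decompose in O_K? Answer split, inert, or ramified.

345 mod 4 = 1, hence disc K = 345 and O_K = ℤ[(1+√345)/2].
5 divides disc(K) = 345, so 5 ramifies.

ramified — (5) = 𝔭²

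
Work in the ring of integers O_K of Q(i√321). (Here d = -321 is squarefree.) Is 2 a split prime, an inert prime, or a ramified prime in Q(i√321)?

d = -321 ≡ 3 (mod 4), so O_K = ℤ[√-321] and disc(K) = 4d = -1284.
disc(K) = -1284 = 2·(-642), so p = 2 is ramified.

ramified — (2) = 𝔭²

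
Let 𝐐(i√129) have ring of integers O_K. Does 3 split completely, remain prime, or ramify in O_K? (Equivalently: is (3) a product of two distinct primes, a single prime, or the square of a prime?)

Since -129 ≢ 1 mod 4, the ring of integers is ℤ[√-129] with discriminant 4·(-129) = -516.
3 divides disc(K) = -516, so 3 ramifies.

3 is ramified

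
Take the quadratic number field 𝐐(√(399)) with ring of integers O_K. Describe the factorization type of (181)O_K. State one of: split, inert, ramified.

split

Since 399 ≢ 1 mod 4, the ring of integers is ℤ[√399] with discriminant 4·399 = 1596.
181 ∤ 1596, so 181 is unramified.
Legendre symbol by Euler's criterion: (399/181) ≡ 399^90 ≡ 1 (mod 181), i.e. (399/181) = 1.
Legendre symbol 1 ⇒ 181 is split.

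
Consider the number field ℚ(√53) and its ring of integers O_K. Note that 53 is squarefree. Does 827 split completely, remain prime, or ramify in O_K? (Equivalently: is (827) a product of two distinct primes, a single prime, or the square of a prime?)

d = 53 ≡ 1 (mod 4), so O_K = ℤ[(1+√53)/2] and disc(K) = d = 53.
disc(K) = 53 is not divisible by 827; 827 is unramified.
Legendre symbol by Euler's criterion: (53/827) ≡ 53^413 ≡ 826 (mod 827), i.e. (53/827) = -1.
d is a non-residue mod p, hence 827 remains inert in O_K.

p is inert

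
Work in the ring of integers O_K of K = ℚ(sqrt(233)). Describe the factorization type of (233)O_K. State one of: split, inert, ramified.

233 mod 4 = 1, hence disc K = 233 and O_K = ℤ[(1+√233)/2].
disc(K) = 233 = 233·1, so p = 233 is ramified.

233 is ramified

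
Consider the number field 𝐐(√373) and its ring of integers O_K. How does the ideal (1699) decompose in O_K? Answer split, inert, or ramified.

p is inert

Since 373 ≡ 1 mod 4, the ring of integers is ℤ[(1+√373)/2] with discriminant 373.
disc(K) = 373 is not divisible by 1699; 1699 is unramified.
Euler's criterion: 373^849 mod 1699 = 1698. Thus (373|1699) = -1.
d is a non-residue mod p, hence 1699 remains inert in O_K.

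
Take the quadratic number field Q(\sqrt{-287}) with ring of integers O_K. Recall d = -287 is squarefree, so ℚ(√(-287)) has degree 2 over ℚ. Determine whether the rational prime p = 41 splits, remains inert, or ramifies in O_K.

-287 mod 4 = 1, hence disc K = -287 and O_K = ℤ[(1+√-287)/2].
41 divides disc(K) = -287, so 41 ramifies.

41 is ramified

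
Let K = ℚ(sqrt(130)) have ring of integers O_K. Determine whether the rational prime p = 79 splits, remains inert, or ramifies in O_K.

d = 130 ≡ 2 (mod 4), so O_K = ℤ[√130] and disc(K) = 4d = 520.
disc(K) = 520 is not divisible by 79; 79 is unramified.
Compute (130/79) via Euler: 51^((79-1)/2) mod 79 = 1, so (130/79) = 1.
d is a quadratic residue mod p, hence 79 splits in O_K.

p splits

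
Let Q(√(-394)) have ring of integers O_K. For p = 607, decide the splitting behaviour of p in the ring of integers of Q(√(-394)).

d = -394 ≡ 2 (mod 4), so O_K = ℤ[√-394] and disc(K) = 4d = -1576.
607 ∤ -1576, so 607 is unramified.
(-394/607) = 213^303 mod 607 = 606, giving Legendre symbol -1.
(-394/607) = -1, so 607 is inert.

p is inert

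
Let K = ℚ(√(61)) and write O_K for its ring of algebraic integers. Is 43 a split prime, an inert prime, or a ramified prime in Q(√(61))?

d = 61 ≡ 1 (mod 4), so O_K = ℤ[(1+√61)/2] and disc(K) = d = 61.
43 ∤ 61, so 43 is unramified.
Legendre symbol by Euler's criterion: (61/43) ≡ 61^21 ≡ 42 (mod 43), i.e. (61/43) = -1.
(61/43) = -1, so 43 is inert.

p is inert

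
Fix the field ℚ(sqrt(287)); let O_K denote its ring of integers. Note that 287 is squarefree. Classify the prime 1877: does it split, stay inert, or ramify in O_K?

split

d = 287 ≡ 3 (mod 4), so O_K = ℤ[√287] and disc(K) = 4d = 1148.
disc(K) = 1148 is not divisible by 1877; 1877 is unramified.
Compute (287/1877) via Euler: 287^((1877-1)/2) mod 1877 = 1, so (287/1877) = 1.
(287/1877) = 1, so 1877 splits.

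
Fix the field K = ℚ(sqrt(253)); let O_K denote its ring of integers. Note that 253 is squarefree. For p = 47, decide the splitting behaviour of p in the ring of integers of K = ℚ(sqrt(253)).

253 mod 4 = 1, hence disc K = 253 and O_K = ℤ[(1+√253)/2].
disc(K) = 253 is not divisible by 47; 47 is unramified.
(253/47) = 18^23 mod 47 = 1, giving Legendre symbol 1.
Legendre symbol 1 ⇒ 47 is split.

splits completely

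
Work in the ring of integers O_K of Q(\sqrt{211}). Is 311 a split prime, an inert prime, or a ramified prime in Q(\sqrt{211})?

p is inert

d = 211 ≡ 3 (mod 4), so O_K = ℤ[√211] and disc(K) = 4d = 844.
Since gcd(311, 844) = 1 the prime 311 does not ramify.
Compute (211/311) via Euler: 211^((311-1)/2) mod 311 = 310, so (211/311) = -1.
(211/311) = -1, so 311 is inert.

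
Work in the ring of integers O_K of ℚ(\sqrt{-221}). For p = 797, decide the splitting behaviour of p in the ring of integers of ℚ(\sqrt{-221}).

-221 mod 4 = 3, hence disc K = 4·(-221) = -884 and O_K = ℤ[√-221].
797 ∤ -884, so 797 is unramified.
(-221/797) = 576^398 mod 797 = 1, giving Legendre symbol 1.
(-221/797) = 1, so 797 splits.

split — (797) = 𝔭₁𝔭₂ with 𝔭₁ ≠ 𝔭₂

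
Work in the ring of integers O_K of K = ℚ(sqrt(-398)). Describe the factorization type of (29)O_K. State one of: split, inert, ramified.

29 remains inert

-398 mod 4 = 2, hence disc K = 4·(-398) = -1592 and O_K = ℤ[√-398].
Since gcd(29, -1592) = 1 the prime 29 does not ramify.
Legendre symbol by Euler's criterion: (-398/29) ≡ (-398)^14 ≡ 28 (mod 29), i.e. (-398/29) = -1.
Legendre symbol -1 ⇒ 29 is inert.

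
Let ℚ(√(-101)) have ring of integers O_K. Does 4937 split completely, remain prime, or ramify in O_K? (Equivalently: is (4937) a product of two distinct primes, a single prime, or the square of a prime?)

inert — (4937) stays prime in O_K

-101 mod 4 = 3, hence disc K = 4·(-101) = -404 and O_K = ℤ[√-101].
disc(K) = -404 is not divisible by 4937; 4937 is unramified.
Compute (-101/4937) via Euler: 4836^((4937-1)/2) mod 4937 = 4936, so (-101/4937) = -1.
(-101/4937) = -1, so 4937 is inert.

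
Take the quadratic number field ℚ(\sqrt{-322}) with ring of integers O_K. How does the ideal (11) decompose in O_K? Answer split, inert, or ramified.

-322 mod 4 = 2, hence disc K = 4·(-322) = -1288 and O_K = ℤ[√-322].
Since gcd(11, -1288) = 1 the prime 11 does not ramify.
Legendre symbol by Euler's criterion: (-322/11) ≡ (-322)^5 ≡ 10 (mod 11), i.e. (-322/11) = -1.
(-322/11) = -1, so 11 is inert.

inert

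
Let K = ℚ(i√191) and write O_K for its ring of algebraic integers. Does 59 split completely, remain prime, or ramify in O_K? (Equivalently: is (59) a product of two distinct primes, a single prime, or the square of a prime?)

Since -191 ≡ 1 mod 4, the ring of integers is ℤ[(1+√-191)/2] with discriminant -191.
59 ∤ -191, so 59 is unramified.
Legendre symbol by Euler's criterion: (-191/59) ≡ (-191)^29 ≡ 1 (mod 59), i.e. (-191/59) = 1.
(-191/59) = 1, so 59 splits.

split — (59) = 𝔭₁𝔭₂ with 𝔭₁ ≠ 𝔭₂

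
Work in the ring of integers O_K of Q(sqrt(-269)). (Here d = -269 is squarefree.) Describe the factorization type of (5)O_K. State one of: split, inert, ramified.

-269 mod 4 = 3, hence disc K = 4·(-269) = -1076 and O_K = ℤ[√-269].
disc(K) = -1076 is not divisible by 5; 5 is unramified.
Compute (-269/5) via Euler: 1^((5-1)/2) mod 5 = 1, so (-269/5) = 1.
Legendre symbol 1 ⇒ 5 is split.

p splits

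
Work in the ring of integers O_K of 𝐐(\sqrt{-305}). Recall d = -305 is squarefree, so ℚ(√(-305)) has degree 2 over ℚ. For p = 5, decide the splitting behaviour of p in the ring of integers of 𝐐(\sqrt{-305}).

Since -305 ≢ 1 mod 4, the ring of integers is ℤ[√-305] with discriminant 4·(-305) = -1220.
Ramification test: 5 | -1220. The prime 5 ramifies in K.

5 is ramified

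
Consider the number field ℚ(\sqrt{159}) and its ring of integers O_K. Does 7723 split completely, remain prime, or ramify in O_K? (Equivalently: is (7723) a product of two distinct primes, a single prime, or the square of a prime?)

inert

159 mod 4 = 3, hence disc K = 4·159 = 636 and O_K = ℤ[√159].
Since gcd(7723, 636) = 1 the prime 7723 does not ramify.
Compute (159/7723) via Euler: 159^((7723-1)/2) mod 7723 = 7722, so (159/7723) = -1.
Legendre symbol -1 ⇒ 7723 is inert.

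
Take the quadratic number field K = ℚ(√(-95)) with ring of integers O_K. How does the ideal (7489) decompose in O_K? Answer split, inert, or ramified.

remains prime (inert)

d = -95 ≡ 1 (mod 4), so O_K = ℤ[(1+√-95)/2] and disc(K) = d = -95.
7489 ∤ -95, so 7489 is unramified.
(-95/7489) = 7394^3744 mod 7489 = 7488, giving Legendre symbol -1.
d is a non-residue mod p, hence 7489 remains inert in O_K.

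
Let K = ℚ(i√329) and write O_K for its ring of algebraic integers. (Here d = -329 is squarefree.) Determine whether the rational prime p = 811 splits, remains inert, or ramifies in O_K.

811 splits in O_K

-329 mod 4 = 3, hence disc K = 4·(-329) = -1316 and O_K = ℤ[√-329].
disc(K) = -1316 is not divisible by 811; 811 is unramified.
Compute (-329/811) via Euler: 482^((811-1)/2) mod 811 = 1, so (-329/811) = 1.
(-329/811) = 1, so 811 splits.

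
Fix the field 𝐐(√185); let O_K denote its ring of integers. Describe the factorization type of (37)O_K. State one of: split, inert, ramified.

Since 185 ≡ 1 mod 4, the ring of integers is ℤ[(1+√185)/2] with discriminant 185.
disc(K) = 185 = 37·5, so p = 37 is ramified.

ramified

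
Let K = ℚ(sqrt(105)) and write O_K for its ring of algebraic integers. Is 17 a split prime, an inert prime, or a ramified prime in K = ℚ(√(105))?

Since 105 ≡ 1 mod 4, the ring of integers is ℤ[(1+√105)/2] with discriminant 105.
disc(K) = 105 is not divisible by 17; 17 is unramified.
(105/17) = 3^8 mod 17 = 16, giving Legendre symbol -1.
d is a non-residue mod p, hence 17 remains inert in O_K.

inert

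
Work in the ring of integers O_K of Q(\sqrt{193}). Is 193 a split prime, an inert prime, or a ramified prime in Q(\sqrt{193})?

Since 193 ≡ 1 mod 4, the ring of integers is ℤ[(1+√193)/2] with discriminant 193.
193 divides disc(K) = 193, so 193 ramifies.

ramified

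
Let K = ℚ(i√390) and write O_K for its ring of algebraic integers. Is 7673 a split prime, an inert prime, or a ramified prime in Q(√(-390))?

-390 mod 4 = 2, hence disc K = 4·(-390) = -1560 and O_K = ℤ[√-390].
disc(K) = -1560 is not divisible by 7673; 7673 is unramified.
(-390/7673) = 7283^3836 mod 7673 = 1, giving Legendre symbol 1.
(-390/7673) = 1, so 7673 splits.

split — (7673) = 𝔭₁𝔭₂ with 𝔭₁ ≠ 𝔭₂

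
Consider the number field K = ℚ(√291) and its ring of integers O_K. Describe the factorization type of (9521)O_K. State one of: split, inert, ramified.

9521 splits in O_K

291 mod 4 = 3, hence disc K = 4·291 = 1164 and O_K = ℤ[√291].
9521 ∤ 1164, so 9521 is unramified.
Compute (291/9521) via Euler: 291^((9521-1)/2) mod 9521 = 1, so (291/9521) = 1.
(291/9521) = 1, so 9521 splits.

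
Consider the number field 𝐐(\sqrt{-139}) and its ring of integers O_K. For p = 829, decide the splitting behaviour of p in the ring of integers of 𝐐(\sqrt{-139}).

Since -139 ≡ 1 mod 4, the ring of integers is ℤ[(1+√-139)/2] with discriminant -139.
Since gcd(829, -139) = 1 the prime 829 does not ramify.
(-139/829) = 690^414 mod 829 = 828, giving Legendre symbol -1.
d is a non-residue mod p, hence 829 remains inert in O_K.

remains prime (inert)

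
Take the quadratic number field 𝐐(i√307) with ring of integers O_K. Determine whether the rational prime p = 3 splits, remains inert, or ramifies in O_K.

p is inert

-307 mod 4 = 1, hence disc K = -307 and O_K = ℤ[(1+√-307)/2].
3 ∤ -307, so 3 is unramified.
Legendre symbol by Euler's criterion: (-307/3) ≡ (-307)^1 ≡ 2 (mod 3), i.e. (-307/3) = -1.
d is a non-residue mod p, hence 3 remains inert in O_K.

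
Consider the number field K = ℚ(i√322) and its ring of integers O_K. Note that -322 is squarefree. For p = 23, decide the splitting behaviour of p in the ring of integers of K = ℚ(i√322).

d = -322 ≡ 2 (mod 4), so O_K = ℤ[√-322] and disc(K) = 4d = -1288.
disc(K) = -1288 = 23·(-56), so p = 23 is ramified.

ramified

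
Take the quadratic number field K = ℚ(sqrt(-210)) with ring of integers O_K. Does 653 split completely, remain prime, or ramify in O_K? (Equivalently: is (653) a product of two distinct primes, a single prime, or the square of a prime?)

-210 mod 4 = 2, hence disc K = 4·(-210) = -840 and O_K = ℤ[√-210].
disc(K) = -840 is not divisible by 653; 653 is unramified.
Legendre symbol by Euler's criterion: (-210/653) ≡ (-210)^326 ≡ 652 (mod 653), i.e. (-210/653) = -1.
(-210/653) = -1, so 653 is inert.

653 remains inert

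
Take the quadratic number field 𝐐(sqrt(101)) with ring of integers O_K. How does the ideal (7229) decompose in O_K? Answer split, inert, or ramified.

split

d = 101 ≡ 1 (mod 4), so O_K = ℤ[(1+√101)/2] and disc(K) = d = 101.
7229 ∤ 101, so 7229 is unramified.
Compute (101/7229) via Euler: 101^((7229-1)/2) mod 7229 = 1, so (101/7229) = 1.
(101/7229) = 1, so 7229 splits.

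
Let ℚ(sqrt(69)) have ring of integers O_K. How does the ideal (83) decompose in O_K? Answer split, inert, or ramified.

d = 69 ≡ 1 (mod 4), so O_K = ℤ[(1+√69)/2] and disc(K) = d = 69.
83 ∤ 69, so 83 is unramified.
Euler's criterion: 69^41 mod 83 = 1. Thus (69|83) = 1.
Legendre symbol 1 ⇒ 83 is split.

p splits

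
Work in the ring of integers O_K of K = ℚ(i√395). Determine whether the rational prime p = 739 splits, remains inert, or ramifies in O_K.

d = -395 ≡ 1 (mod 4), so O_K = ℤ[(1+√-395)/2] and disc(K) = d = -395.
disc(K) = -395 is not divisible by 739; 739 is unramified.
(-395/739) = 344^369 mod 739 = 738, giving Legendre symbol -1.
Legendre symbol -1 ⇒ 739 is inert.

inert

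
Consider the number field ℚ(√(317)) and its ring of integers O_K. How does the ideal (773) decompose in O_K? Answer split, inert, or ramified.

Since 317 ≡ 1 mod 4, the ring of integers is ℤ[(1+√317)/2] with discriminant 317.
disc(K) = 317 is not divisible by 773; 773 is unramified.
Compute (317/773) via Euler: 317^((773-1)/2) mod 773 = 772, so (317/773) = -1.
(317/773) = -1, so 773 is inert.

inert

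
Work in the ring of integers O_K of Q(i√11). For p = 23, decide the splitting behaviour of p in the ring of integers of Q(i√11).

23 splits in O_K

d = -11 ≡ 1 (mod 4), so O_K = ℤ[(1+√-11)/2] and disc(K) = d = -11.
23 ∤ -11, so 23 is unramified.
Euler's criterion: (-11)^11 mod 23 = 1. Thus (-11|23) = 1.
Legendre symbol 1 ⇒ 23 is split.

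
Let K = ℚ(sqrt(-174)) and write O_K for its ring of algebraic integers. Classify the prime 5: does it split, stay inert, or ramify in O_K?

d = -174 ≡ 2 (mod 4), so O_K = ℤ[√-174] and disc(K) = 4d = -696.
disc(K) = -696 is not divisible by 5; 5 is unramified.
Euler's criterion: (-174)^2 mod 5 = 1. Thus (-174|5) = 1.
(-174/5) = 1, so 5 splits.

5 splits in O_K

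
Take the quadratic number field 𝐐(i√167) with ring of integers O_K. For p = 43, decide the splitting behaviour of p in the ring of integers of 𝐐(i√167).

inert — (43) stays prime in O_K

d = -167 ≡ 1 (mod 4), so O_K = ℤ[(1+√-167)/2] and disc(K) = d = -167.
disc(K) = -167 is not divisible by 43; 43 is unramified.
(-167/43) = 5^21 mod 43 = 42, giving Legendre symbol -1.
d is a non-residue mod p, hence 43 remains inert in O_K.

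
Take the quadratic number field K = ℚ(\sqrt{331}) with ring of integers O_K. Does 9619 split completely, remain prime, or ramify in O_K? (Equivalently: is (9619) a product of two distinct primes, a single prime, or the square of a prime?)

9619 remains inert

d = 331 ≡ 3 (mod 4), so O_K = ℤ[√331] and disc(K) = 4d = 1324.
Since gcd(9619, 1324) = 1 the prime 9619 does not ramify.
Compute (331/9619) via Euler: 331^((9619-1)/2) mod 9619 = 9618, so (331/9619) = -1.
Legendre symbol -1 ⇒ 9619 is inert.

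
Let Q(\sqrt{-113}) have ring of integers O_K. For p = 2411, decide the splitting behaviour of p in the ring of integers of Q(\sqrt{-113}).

2411 splits in O_K

d = -113 ≡ 3 (mod 4), so O_K = ℤ[√-113] and disc(K) = 4d = -452.
disc(K) = -452 is not divisible by 2411; 2411 is unramified.
Compute (-113/2411) via Euler: 2298^((2411-1)/2) mod 2411 = 1, so (-113/2411) = 1.
(-113/2411) = 1, so 2411 splits.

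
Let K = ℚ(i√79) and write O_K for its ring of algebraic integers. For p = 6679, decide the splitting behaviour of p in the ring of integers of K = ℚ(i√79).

inert — (6679) stays prime in O_K

-79 mod 4 = 1, hence disc K = -79 and O_K = ℤ[(1+√-79)/2].
6679 ∤ -79, so 6679 is unramified.
Legendre symbol by Euler's criterion: (-79/6679) ≡ (-79)^3339 ≡ 6678 (mod 6679), i.e. (-79/6679) = -1.
(-79/6679) = -1, so 6679 is inert.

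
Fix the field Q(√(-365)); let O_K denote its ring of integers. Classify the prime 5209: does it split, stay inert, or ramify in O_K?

5209 remains inert

-365 mod 4 = 3, hence disc K = 4·(-365) = -1460 and O_K = ℤ[√-365].
disc(K) = -1460 is not divisible by 5209; 5209 is unramified.
Compute (-365/5209) via Euler: 4844^((5209-1)/2) mod 5209 = 5208, so (-365/5209) = -1.
(-365/5209) = -1, so 5209 is inert.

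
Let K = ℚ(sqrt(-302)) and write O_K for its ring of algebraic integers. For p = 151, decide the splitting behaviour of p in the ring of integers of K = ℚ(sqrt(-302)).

p ramifies

d = -302 ≡ 2 (mod 4), so O_K = ℤ[√-302] and disc(K) = 4d = -1208.
151 divides disc(K) = -1208, so 151 ramifies.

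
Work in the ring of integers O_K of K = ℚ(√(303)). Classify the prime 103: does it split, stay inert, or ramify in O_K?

303 mod 4 = 3, hence disc K = 4·303 = 1212 and O_K = ℤ[√303].
103 ∤ 1212, so 103 is unramified.
Euler's criterion: 303^51 mod 103 = 1. Thus (303|103) = 1.
(303/103) = 1, so 103 splits.

splits completely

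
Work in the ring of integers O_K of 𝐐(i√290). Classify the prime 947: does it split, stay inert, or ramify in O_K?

p splits

-290 mod 4 = 2, hence disc K = 4·(-290) = -1160 and O_K = ℤ[√-290].
Since gcd(947, -1160) = 1 the prime 947 does not ramify.
Legendre symbol by Euler's criterion: (-290/947) ≡ (-290)^473 ≡ 1 (mod 947), i.e. (-290/947) = 1.
(-290/947) = 1, so 947 splits.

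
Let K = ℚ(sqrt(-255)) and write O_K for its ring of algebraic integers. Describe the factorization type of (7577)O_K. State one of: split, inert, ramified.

-255 mod 4 = 1, hence disc K = -255 and O_K = ℤ[(1+√-255)/2].
7577 ∤ -255, so 7577 is unramified.
Compute (-255/7577) via Euler: 7322^((7577-1)/2) mod 7577 = 7576, so (-255/7577) = -1.
Legendre symbol -1 ⇒ 7577 is inert.

remains prime (inert)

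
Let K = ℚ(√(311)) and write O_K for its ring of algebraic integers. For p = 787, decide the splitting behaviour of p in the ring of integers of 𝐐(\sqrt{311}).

p splits

d = 311 ≡ 3 (mod 4), so O_K = ℤ[√311] and disc(K) = 4d = 1244.
disc(K) = 1244 is not divisible by 787; 787 is unramified.
Compute (311/787) via Euler: 311^((787-1)/2) mod 787 = 1, so (311/787) = 1.
Legendre symbol 1 ⇒ 787 is split.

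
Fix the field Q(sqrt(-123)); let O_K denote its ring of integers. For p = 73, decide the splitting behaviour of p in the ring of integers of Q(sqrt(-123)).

73 splits in O_K

d = -123 ≡ 1 (mod 4), so O_K = ℤ[(1+√-123)/2] and disc(K) = d = -123.
73 ∤ -123, so 73 is unramified.
Legendre symbol by Euler's criterion: (-123/73) ≡ (-123)^36 ≡ 1 (mod 73), i.e. (-123/73) = 1.
d is a quadratic residue mod p, hence 73 splits in O_K.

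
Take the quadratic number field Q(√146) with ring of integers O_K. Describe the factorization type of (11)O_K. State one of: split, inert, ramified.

d = 146 ≡ 2 (mod 4), so O_K = ℤ[√146] and disc(K) = 4d = 584.
Since gcd(11, 584) = 1 the prime 11 does not ramify.
Legendre symbol by Euler's criterion: (146/11) ≡ 146^5 ≡ 1 (mod 11), i.e. (146/11) = 1.
Legendre symbol 1 ⇒ 11 is split.

split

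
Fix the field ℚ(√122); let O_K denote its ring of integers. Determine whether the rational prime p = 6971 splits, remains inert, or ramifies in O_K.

Since 122 ≢ 1 mod 4, the ring of integers is ℤ[√122] with discriminant 4·122 = 488.
Since gcd(6971, 488) = 1 the prime 6971 does not ramify.
Legendre symbol by Euler's criterion: (122/6971) ≡ 122^3485 ≡ 1 (mod 6971), i.e. (122/6971) = 1.
(122/6971) = 1, so 6971 splits.

split — (6971) = 𝔭₁𝔭₂ with 𝔭₁ ≠ 𝔭₂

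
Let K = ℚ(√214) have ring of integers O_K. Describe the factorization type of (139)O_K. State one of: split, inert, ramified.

Since 214 ≢ 1 mod 4, the ring of integers is ℤ[√214] with discriminant 4·214 = 856.
disc(K) = 856 is not divisible by 139; 139 is unramified.
Euler's criterion: 214^69 mod 139 = 138. Thus (214|139) = -1.
(214/139) = -1, so 139 is inert.

139 remains inert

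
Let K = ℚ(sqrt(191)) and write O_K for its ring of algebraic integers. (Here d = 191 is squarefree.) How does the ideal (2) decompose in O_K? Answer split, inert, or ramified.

191 mod 4 = 3, hence disc K = 4·191 = 764 and O_K = ℤ[√191].
Ramification test: 2 | 764. The prime 2 ramifies in K.

ramifies in O_K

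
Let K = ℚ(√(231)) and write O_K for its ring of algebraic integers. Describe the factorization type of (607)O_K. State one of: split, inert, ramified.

inert

Since 231 ≢ 1 mod 4, the ring of integers is ℤ[√231] with discriminant 4·231 = 924.
607 ∤ 924, so 607 is unramified.
(231/607) = 231^303 mod 607 = 606, giving Legendre symbol -1.
Legendre symbol -1 ⇒ 607 is inert.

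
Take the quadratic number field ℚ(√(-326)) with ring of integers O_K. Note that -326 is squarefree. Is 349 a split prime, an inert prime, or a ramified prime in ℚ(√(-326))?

Since -326 ≢ 1 mod 4, the ring of integers is ℤ[√-326] with discriminant 4·(-326) = -1304.
349 ∤ -1304, so 349 is unramified.
Compute (-326/349) via Euler: 23^((349-1)/2) mod 349 = 1, so (-326/349) = 1.
Legendre symbol 1 ⇒ 349 is split.

split — (349) = 𝔭₁𝔭₂ with 𝔭₁ ≠ 𝔭₂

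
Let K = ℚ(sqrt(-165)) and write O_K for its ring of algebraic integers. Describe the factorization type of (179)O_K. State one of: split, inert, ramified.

-165 mod 4 = 3, hence disc K = 4·(-165) = -660 and O_K = ℤ[√-165].
179 ∤ -660, so 179 is unramified.
Euler's criterion: (-165)^89 mod 179 = 1. Thus (-165|179) = 1.
d is a quadratic residue mod p, hence 179 splits in O_K.

splits completely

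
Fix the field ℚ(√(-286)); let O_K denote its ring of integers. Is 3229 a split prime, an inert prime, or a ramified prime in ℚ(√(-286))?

3229 remains inert

d = -286 ≡ 2 (mod 4), so O_K = ℤ[√-286] and disc(K) = 4d = -1144.
3229 ∤ -1144, so 3229 is unramified.
Euler's criterion: (-286)^1614 mod 3229 = 3228. Thus (-286|3229) = -1.
Legendre symbol -1 ⇒ 3229 is inert.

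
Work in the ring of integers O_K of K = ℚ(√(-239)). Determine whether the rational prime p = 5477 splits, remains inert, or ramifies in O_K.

Since -239 ≡ 1 mod 4, the ring of integers is ℤ[(1+√-239)/2] with discriminant -239.
disc(K) = -239 is not divisible by 5477; 5477 is unramified.
(-239/5477) = 5238^2738 mod 5477 = 5476, giving Legendre symbol -1.
Legendre symbol -1 ⇒ 5477 is inert.

p is inert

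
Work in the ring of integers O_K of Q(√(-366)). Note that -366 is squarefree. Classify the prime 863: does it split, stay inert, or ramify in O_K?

d = -366 ≡ 2 (mod 4), so O_K = ℤ[√-366] and disc(K) = 4d = -1464.
863 ∤ -1464, so 863 is unramified.
Euler's criterion: (-366)^431 mod 863 = 862. Thus (-366|863) = -1.
d is a non-residue mod p, hence 863 remains inert in O_K.

p is inert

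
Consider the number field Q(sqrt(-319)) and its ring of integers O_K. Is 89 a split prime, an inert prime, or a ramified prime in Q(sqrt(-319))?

remains prime (inert)

-319 mod 4 = 1, hence disc K = -319 and O_K = ℤ[(1+√-319)/2].
Since gcd(89, -319) = 1 the prime 89 does not ramify.
Legendre symbol by Euler's criterion: (-319/89) ≡ (-319)^44 ≡ 88 (mod 89), i.e. (-319/89) = -1.
(-319/89) = -1, so 89 is inert.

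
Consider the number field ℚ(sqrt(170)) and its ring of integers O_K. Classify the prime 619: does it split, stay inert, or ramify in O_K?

d = 170 ≡ 2 (mod 4), so O_K = ℤ[√170] and disc(K) = 4d = 680.
disc(K) = 680 is not divisible by 619; 619 is unramified.
Compute (170/619) via Euler: 170^((619-1)/2) mod 619 = 1, so (170/619) = 1.
d is a quadratic residue mod p, hence 619 splits in O_K.

619 splits in O_K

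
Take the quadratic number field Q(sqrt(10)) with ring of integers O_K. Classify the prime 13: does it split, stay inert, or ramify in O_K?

13 splits in O_K

Since 10 ≢ 1 mod 4, the ring of integers is ℤ[√10] with discriminant 4·10 = 40.
Since gcd(13, 40) = 1 the prime 13 does not ramify.
(10/13) = 10^6 mod 13 = 1, giving Legendre symbol 1.
(10/13) = 1, so 13 splits.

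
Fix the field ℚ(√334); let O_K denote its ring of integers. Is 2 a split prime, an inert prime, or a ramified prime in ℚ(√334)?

2 is ramified

Since 334 ≢ 1 mod 4, the ring of integers is ℤ[√334] with discriminant 4·334 = 1336.
Ramification test: 2 | 1336. The prime 2 ramifies in K.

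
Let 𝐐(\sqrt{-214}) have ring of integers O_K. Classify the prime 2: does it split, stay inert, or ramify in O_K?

Since -214 ≢ 1 mod 4, the ring of integers is ℤ[√-214] with discriminant 4·(-214) = -856.
disc(K) = -856 = 2·(-428), so p = 2 is ramified.

p ramifies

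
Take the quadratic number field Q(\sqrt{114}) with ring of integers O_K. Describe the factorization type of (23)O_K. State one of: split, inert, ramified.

inert — (23) stays prime in O_K

d = 114 ≡ 2 (mod 4), so O_K = ℤ[√114] and disc(K) = 4d = 456.
disc(K) = 456 is not divisible by 23; 23 is unramified.
Euler's criterion: 114^11 mod 23 = 22. Thus (114|23) = -1.
d is a non-residue mod p, hence 23 remains inert in O_K.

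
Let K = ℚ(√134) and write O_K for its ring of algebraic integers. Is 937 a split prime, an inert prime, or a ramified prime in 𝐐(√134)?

Since 134 ≢ 1 mod 4, the ring of integers is ℤ[√134] with discriminant 4·134 = 536.
Since gcd(937, 536) = 1 the prime 937 does not ramify.
Compute (134/937) via Euler: 134^((937-1)/2) mod 937 = 936, so (134/937) = -1.
(134/937) = -1, so 937 is inert.

inert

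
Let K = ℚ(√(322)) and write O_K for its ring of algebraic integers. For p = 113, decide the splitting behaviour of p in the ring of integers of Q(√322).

remains prime (inert)

Since 322 ≢ 1 mod 4, the ring of integers is ℤ[√322] with discriminant 4·322 = 1288.
Since gcd(113, 1288) = 1 the prime 113 does not ramify.
Legendre symbol by Euler's criterion: (322/113) ≡ 322^56 ≡ 112 (mod 113), i.e. (322/113) = -1.
d is a non-residue mod p, hence 113 remains inert in O_K.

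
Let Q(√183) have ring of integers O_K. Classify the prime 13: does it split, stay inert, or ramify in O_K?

splits completely

183 mod 4 = 3, hence disc K = 4·183 = 732 and O_K = ℤ[√183].
Since gcd(13, 732) = 1 the prime 13 does not ramify.
Legendre symbol by Euler's criterion: (183/13) ≡ 183^6 ≡ 1 (mod 13), i.e. (183/13) = 1.
Legendre symbol 1 ⇒ 13 is split.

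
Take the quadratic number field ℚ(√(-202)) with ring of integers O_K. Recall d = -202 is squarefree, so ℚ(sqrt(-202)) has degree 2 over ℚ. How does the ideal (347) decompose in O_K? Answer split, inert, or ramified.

Since -202 ≢ 1 mod 4, the ring of integers is ℤ[√-202] with discriminant 4·(-202) = -808.
disc(K) = -808 is not divisible by 347; 347 is unramified.
(-202/347) = 145^173 mod 347 = 346, giving Legendre symbol -1.
(-202/347) = -1, so 347 is inert.

p is inert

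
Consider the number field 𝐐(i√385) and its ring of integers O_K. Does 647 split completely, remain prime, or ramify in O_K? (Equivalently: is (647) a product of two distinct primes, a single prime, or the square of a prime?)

d = -385 ≡ 3 (mod 4), so O_K = ℤ[√-385] and disc(K) = 4d = -1540.
Since gcd(647, -1540) = 1 the prime 647 does not ramify.
Euler's criterion: (-385)^323 mod 647 = 646. Thus (-385|647) = -1.
(-385/647) = -1, so 647 is inert.

p is inert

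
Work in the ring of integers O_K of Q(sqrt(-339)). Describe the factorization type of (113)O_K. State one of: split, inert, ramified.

ramifies in O_K

Since -339 ≡ 1 mod 4, the ring of integers is ℤ[(1+√-339)/2] with discriminant -339.
disc(K) = -339 = 113·(-3), so p = 113 is ramified.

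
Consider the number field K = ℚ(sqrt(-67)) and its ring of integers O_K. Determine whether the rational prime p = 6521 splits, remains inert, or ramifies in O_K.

splits completely

d = -67 ≡ 1 (mod 4), so O_K = ℤ[(1+√-67)/2] and disc(K) = d = -67.
Since gcd(6521, -67) = 1 the prime 6521 does not ramify.
Compute (-67/6521) via Euler: 6454^((6521-1)/2) mod 6521 = 1, so (-67/6521) = 1.
Legendre symbol 1 ⇒ 6521 is split.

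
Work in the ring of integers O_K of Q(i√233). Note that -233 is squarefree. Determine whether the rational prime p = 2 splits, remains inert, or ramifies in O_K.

-233 mod 4 = 3, hence disc K = 4·(-233) = -932 and O_K = ℤ[√-233].
2 divides disc(K) = -932, so 2 ramifies.

2 is ramified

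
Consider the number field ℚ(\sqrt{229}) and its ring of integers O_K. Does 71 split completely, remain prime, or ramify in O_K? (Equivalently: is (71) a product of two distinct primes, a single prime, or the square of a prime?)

229 mod 4 = 1, hence disc K = 229 and O_K = ℤ[(1+√229)/2].
disc(K) = 229 is not divisible by 71; 71 is unramified.
(229/71) = 16^35 mod 71 = 1, giving Legendre symbol 1.
d is a quadratic residue mod p, hence 71 splits in O_K.

split — (71) = 𝔭₁𝔭₂ with 𝔭₁ ≠ 𝔭₂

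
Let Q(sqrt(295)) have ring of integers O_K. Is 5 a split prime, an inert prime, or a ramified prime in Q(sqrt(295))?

295 mod 4 = 3, hence disc K = 4·295 = 1180 and O_K = ℤ[√295].
Ramification test: 5 | 1180. The prime 5 ramifies in K.

p ramifies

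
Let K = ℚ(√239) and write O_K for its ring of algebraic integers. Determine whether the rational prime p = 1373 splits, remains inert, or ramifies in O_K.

d = 239 ≡ 3 (mod 4), so O_K = ℤ[√239] and disc(K) = 4d = 956.
Since gcd(1373, 956) = 1 the prime 1373 does not ramify.
Euler's criterion: 239^686 mod 1373 = 1372. Thus (239|1373) = -1.
(239/1373) = -1, so 1373 is inert.

inert — (1373) stays prime in O_K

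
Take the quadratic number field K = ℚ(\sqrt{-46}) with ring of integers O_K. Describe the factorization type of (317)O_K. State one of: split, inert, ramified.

Since -46 ≢ 1 mod 4, the ring of integers is ℤ[√-46] with discriminant 4·(-46) = -184.
317 ∤ -184, so 317 is unramified.
(-46/317) = 271^158 mod 317 = 316, giving Legendre symbol -1.
Legendre symbol -1 ⇒ 317 is inert.

317 remains inert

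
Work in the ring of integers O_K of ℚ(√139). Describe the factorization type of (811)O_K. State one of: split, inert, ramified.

139 mod 4 = 3, hence disc K = 4·139 = 556 and O_K = ℤ[√139].
811 ∤ 556, so 811 is unramified.
Compute (139/811) via Euler: 139^((811-1)/2) mod 811 = 810, so (139/811) = -1.
(139/811) = -1, so 811 is inert.

811 remains inert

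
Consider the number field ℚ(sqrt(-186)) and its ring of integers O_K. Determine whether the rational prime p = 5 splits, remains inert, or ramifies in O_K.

Since -186 ≢ 1 mod 4, the ring of integers is ℤ[√-186] with discriminant 4·(-186) = -744.
5 ∤ -744, so 5 is unramified.
Euler's criterion: (-186)^2 mod 5 = 1. Thus (-186|5) = 1.
(-186/5) = 1, so 5 splits.

split — (5) = 𝔭₁𝔭₂ with 𝔭₁ ≠ 𝔭₂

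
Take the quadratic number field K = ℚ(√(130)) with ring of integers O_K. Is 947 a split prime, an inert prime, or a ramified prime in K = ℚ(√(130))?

remains prime (inert)

d = 130 ≡ 2 (mod 4), so O_K = ℤ[√130] and disc(K) = 4d = 520.
947 ∤ 520, so 947 is unramified.
Legendre symbol by Euler's criterion: (130/947) ≡ 130^473 ≡ 946 (mod 947), i.e. (130/947) = -1.
(130/947) = -1, so 947 is inert.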